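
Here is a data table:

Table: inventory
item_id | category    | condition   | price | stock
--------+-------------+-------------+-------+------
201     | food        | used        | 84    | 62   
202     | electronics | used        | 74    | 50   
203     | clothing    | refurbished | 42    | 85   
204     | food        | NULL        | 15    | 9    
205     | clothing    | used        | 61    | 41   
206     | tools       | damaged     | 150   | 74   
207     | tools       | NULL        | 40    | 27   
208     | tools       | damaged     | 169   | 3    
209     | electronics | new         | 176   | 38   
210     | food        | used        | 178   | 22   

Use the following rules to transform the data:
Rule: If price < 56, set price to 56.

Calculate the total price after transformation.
1060

Step 1: 3 records have price < 56
Step 2: These records originally summed to 97
Step 3: After setting to minimum: 3 × 56 = 168
Step 4: Unaffected records sum: 892
Step 5: Final sum = 168 + 892 = 1060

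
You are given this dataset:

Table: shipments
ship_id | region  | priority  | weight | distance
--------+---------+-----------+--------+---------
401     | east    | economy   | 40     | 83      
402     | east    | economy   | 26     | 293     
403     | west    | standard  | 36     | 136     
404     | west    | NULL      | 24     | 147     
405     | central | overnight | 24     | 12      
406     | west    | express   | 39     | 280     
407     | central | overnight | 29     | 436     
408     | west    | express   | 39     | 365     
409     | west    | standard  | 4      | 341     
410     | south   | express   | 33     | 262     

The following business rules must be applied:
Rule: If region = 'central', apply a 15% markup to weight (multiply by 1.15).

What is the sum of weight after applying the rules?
301.95

Step 1: Records with region = 'central' have total weight = 53
Step 2: Apply multiplier: 53 × 1.15 = 60.95
Step 3: Other records total: 241
Step 4: Final sum = 60.95 + 241 = 301.95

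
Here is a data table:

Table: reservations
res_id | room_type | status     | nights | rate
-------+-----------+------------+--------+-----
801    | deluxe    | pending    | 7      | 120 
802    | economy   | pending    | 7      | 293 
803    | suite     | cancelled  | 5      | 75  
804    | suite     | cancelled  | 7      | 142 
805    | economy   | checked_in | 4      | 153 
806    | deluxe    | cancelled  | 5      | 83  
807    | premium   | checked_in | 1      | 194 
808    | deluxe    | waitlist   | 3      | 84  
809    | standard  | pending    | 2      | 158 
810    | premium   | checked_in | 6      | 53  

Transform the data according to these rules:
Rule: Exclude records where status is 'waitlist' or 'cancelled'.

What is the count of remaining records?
6

Step 1: Count records to exclude
  - 1 (waitlist) + 3 (cancelled) = 4 records
Step 2: Total records: 10
Step 3: Remaining = 10 - 4 = 6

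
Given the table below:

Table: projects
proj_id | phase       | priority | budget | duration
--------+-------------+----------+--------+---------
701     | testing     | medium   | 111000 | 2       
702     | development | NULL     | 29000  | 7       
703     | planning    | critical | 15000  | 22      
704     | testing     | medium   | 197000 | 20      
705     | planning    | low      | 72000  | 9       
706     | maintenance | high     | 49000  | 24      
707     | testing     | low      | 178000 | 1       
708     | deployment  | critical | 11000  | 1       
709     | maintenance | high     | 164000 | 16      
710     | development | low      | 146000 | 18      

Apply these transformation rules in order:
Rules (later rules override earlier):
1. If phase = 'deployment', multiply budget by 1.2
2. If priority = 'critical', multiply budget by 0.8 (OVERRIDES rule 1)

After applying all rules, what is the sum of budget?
966800.0

Step 1: Rule 2 takes priority for records with priority = 'critical'
  - 2 records: 26000 × 0.8 = 20800.0
Step 2: Rule 1 applies to remaining records with phase = 'deployment'
  - 0 records: 0 × 1.2 = 0.0
Step 3: Other records unchanged: 946000
Step 4: Final sum = 20800.0 + 0.0 + 946000 = 966800.0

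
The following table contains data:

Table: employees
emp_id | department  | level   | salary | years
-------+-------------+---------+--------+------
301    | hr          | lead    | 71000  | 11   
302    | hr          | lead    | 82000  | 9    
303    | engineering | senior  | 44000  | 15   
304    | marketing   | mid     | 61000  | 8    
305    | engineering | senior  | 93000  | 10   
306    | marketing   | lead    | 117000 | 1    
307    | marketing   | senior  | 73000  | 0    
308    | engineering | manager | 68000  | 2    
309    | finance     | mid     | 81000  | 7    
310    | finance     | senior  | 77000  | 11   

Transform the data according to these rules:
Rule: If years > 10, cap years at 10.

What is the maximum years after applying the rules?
10

Step 1: Original maximum years = 15
Step 2: Apply cap at 10
Step 3: 3 records had years > 10 and were capped
Step 4: Maximum after transformation = 10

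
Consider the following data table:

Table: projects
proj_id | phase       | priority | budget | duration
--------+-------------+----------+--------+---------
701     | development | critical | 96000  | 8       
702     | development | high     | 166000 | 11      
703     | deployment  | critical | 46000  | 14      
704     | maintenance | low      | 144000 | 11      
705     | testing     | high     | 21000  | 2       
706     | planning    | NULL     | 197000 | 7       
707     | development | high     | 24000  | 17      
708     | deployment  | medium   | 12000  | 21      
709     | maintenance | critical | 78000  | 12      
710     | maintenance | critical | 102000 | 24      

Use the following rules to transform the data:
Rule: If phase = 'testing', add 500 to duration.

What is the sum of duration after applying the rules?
627

Step 1: Count records where phase = 'testing': 1
Step 2: Total bonus added: 1 × 500 = 500
Step 3: Original sum of duration: 127
Step 4: Final sum = 127 + 500 = 627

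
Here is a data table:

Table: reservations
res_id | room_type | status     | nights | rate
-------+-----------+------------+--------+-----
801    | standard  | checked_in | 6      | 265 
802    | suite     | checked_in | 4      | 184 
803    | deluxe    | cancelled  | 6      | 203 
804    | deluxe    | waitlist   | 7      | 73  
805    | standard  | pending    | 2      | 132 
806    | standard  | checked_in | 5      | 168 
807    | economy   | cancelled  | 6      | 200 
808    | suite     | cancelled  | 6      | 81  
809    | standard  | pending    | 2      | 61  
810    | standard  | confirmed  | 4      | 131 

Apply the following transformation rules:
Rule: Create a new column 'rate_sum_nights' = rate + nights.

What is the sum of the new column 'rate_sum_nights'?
1546

Step 1: For each record, compute rate + nights
Example calculations:
  265 + 6 = 271
  184 + 4 = 188
  203 + 6 = 209
  ...
Step 2: Sum all derived values
Step 3: Total = 1546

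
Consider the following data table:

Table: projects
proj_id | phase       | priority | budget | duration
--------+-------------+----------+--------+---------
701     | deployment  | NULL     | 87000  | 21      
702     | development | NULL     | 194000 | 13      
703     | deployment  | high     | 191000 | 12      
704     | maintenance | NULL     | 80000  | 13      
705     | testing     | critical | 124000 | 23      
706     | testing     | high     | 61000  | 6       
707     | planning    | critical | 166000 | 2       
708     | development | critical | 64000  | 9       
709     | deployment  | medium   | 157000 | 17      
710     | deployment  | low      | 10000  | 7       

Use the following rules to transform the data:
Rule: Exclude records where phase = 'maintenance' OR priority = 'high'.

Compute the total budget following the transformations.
802000

Step 1: Find records where phase = 'maintenance' OR priority = 'high'
Step 2: 3 records match, summing to 332000
Step 3: Original sum: 1134000
Step 4: Remaining sum = 1134000 - 332000 = 802000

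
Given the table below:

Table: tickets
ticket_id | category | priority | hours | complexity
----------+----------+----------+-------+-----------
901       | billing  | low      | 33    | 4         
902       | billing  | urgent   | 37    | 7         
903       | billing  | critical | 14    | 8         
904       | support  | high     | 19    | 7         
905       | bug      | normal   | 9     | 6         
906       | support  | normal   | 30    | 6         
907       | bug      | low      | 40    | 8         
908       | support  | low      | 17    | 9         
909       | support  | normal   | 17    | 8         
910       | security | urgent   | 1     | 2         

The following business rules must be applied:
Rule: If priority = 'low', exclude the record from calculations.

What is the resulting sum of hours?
127

Step 1: Identify records where priority = 'low'
Step 2: The excluded records sum to 90
Step 3: Original total hours = 217
Step 4: Remaining total = 217 - 90 = 127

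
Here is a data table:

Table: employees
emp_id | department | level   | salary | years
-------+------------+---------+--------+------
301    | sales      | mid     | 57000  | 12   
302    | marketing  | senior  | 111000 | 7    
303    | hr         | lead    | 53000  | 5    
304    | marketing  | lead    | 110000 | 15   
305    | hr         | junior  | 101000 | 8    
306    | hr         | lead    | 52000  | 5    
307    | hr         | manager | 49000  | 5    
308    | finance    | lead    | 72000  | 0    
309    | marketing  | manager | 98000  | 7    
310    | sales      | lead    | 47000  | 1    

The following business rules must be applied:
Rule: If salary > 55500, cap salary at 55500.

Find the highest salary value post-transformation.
55500

Step 1: Original maximum salary = 111000
Step 2: Apply cap at 55500
Step 3: 6 records had salary > 55500 and were capped
Step 4: Maximum after transformation = 55500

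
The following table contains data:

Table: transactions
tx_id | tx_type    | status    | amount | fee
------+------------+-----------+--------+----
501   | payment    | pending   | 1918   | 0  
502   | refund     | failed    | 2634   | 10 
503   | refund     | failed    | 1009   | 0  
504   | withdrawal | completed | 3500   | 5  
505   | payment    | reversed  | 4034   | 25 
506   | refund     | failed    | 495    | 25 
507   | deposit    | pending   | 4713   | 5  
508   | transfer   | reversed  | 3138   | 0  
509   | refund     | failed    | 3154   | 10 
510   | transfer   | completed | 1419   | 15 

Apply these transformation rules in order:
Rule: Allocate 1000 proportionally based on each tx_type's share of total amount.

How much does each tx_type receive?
deposit: 181.17, payment: 228.8, refund: 280.31, transfer: 175.17, withdrawal: 134.54

Step 1: Calculate total amount = 26014
Step 2: Calculate each tx_type's proportion:
  deposit: 4713/26014 = 18.12% → 181.17
  payment: 5952/26014 = 22.88% → 228.8
  refund: 7292/26014 = 28.03% → 280.31
  transfer: 4557/26014 = 17.52% → 175.17
  withdrawal: 3500/26014 = 13.45% → 134.54
Step 3: Verify: sum of allocations ≈ 1000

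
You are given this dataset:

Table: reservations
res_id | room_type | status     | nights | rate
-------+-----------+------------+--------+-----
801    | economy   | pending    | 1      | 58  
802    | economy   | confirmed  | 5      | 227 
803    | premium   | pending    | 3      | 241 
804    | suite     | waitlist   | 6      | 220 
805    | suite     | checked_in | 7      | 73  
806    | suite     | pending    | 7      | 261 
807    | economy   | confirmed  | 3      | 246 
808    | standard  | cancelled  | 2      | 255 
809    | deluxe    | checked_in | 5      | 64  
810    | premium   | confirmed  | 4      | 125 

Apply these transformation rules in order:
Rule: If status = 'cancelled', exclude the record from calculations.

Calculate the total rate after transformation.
1515

Step 1: Identify records where status = 'cancelled'
Step 2: The excluded records sum to 255
Step 3: Original total rate = 1770
Step 4: Remaining total = 1770 - 255 = 1515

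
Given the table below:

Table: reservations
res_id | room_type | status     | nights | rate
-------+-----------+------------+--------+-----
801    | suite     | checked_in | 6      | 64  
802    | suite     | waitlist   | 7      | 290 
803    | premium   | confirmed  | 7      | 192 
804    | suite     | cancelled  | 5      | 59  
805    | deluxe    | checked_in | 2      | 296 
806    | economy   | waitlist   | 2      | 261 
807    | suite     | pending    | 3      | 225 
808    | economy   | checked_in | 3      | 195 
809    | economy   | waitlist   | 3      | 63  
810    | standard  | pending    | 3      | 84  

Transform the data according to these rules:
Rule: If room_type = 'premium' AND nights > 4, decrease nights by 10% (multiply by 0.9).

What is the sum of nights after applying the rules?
40.3

Step 1: Find records where room_type = 'premium' AND nights > 4
Step 2: 1 records match, summing to 7
Step 3: After multiplier: 7 × 0.9 = 6.3
Step 4: Unaffected records sum: 34
Step 5: Final sum = 6.3 + 34 = 40.3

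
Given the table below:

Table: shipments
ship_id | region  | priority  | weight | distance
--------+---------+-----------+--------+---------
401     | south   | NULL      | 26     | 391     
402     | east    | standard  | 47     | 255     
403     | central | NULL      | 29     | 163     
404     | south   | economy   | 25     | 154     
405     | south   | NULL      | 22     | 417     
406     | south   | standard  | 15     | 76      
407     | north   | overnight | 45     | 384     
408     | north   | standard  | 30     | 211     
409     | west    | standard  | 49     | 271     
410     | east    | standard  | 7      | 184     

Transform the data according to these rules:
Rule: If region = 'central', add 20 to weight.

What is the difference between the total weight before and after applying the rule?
20

Step 1: Original sum of weight = 295
Step 2: 1 records have region = 'central'
Step 3: Each affected record changes by 20
Step 4: Total change = 1 × 20 = 20
Step 5: New sum = 295 + 20 = 315
Step 6: Difference = |315 - 295| = 20
        (Sum increased by 20)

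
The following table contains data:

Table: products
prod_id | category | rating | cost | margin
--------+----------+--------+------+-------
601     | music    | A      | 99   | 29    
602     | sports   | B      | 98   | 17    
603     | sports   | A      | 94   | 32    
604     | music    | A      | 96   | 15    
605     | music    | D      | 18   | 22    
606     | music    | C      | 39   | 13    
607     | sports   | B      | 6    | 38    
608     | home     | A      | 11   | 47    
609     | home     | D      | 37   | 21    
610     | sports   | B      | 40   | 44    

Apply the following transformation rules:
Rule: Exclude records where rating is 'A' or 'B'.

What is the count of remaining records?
3

Step 1: Count records to exclude
  - 4 (A) + 3 (B) = 7 records
Step 2: Total records: 10
Step 3: Remaining = 10 - 7 = 3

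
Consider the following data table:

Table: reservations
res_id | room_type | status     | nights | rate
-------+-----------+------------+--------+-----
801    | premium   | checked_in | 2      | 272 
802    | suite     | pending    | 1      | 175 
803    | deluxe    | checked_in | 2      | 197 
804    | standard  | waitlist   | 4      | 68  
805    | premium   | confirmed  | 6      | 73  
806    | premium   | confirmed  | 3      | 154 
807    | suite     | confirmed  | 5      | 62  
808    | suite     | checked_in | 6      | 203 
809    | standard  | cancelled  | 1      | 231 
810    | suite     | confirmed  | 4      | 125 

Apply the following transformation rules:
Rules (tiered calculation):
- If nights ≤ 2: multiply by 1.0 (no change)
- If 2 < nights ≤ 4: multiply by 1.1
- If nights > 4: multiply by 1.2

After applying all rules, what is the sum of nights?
38.5

Step 1: Tier 1 (nights ≤ 2): 4 records, sum = 6 × 1.0 = 6.0
Step 2: Tier 2 (2 < nights ≤ 4): 3 records, sum = 11 × 1.1 = 12.1
Step 3: Tier 3 (nights > 4): 3 records, sum = 17 × 1.2 = 20.4
Step 4: Final sum = 6.0 + 12.1 + 20.4 = 38.5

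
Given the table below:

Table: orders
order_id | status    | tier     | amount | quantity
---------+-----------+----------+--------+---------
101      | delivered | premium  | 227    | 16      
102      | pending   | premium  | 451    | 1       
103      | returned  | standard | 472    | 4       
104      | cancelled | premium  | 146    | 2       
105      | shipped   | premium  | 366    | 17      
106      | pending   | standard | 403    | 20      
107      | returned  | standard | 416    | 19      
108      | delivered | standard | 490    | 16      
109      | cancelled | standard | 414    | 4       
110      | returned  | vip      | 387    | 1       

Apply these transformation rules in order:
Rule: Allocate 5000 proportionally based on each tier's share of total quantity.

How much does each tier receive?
premium: 1800.0, standard: 3150.0, vip: 50.0

Step 1: Calculate total quantity = 100
Step 2: Calculate each tier's proportion:
  premium: 36/100 = 36.00% → 1800.0
  standard: 63/100 = 63.00% → 3150.0
  vip: 1/100 = 1.00% → 50.0
Step 3: Verify: sum of allocations ≈ 5000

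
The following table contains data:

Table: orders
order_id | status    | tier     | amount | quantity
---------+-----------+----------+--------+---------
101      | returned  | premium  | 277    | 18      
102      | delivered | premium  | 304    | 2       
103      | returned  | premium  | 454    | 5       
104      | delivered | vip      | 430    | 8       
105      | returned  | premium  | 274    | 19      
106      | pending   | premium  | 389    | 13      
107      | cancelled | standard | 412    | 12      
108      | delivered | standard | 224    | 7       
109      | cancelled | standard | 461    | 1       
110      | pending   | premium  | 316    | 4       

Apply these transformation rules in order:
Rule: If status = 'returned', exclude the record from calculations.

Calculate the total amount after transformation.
2536

Step 1: Identify records where status = 'returned'
Step 2: The excluded records sum to 1005
Step 3: Original total amount = 3541
Step 4: Remaining total = 3541 - 1005 = 2536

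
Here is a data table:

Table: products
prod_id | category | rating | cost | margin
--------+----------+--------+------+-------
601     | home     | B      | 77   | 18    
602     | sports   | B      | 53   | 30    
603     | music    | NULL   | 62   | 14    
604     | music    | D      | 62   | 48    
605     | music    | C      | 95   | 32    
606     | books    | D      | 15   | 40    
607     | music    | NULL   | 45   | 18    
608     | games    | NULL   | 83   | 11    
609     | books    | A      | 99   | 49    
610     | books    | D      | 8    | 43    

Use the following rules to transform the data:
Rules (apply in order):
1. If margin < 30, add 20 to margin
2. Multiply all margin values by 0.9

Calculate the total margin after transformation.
344.7

Step 1: Apply Rule 1 - Add 20 to records with margin < 30
  - 4 records affected: 61 + (4 × 20) = 141
  - Unaffected records: 242
  - Sum after Rule 1: 383
Step 2: Apply Rule 2 - Multiply all by 0.9
  - 383 × 0.9 = 344.7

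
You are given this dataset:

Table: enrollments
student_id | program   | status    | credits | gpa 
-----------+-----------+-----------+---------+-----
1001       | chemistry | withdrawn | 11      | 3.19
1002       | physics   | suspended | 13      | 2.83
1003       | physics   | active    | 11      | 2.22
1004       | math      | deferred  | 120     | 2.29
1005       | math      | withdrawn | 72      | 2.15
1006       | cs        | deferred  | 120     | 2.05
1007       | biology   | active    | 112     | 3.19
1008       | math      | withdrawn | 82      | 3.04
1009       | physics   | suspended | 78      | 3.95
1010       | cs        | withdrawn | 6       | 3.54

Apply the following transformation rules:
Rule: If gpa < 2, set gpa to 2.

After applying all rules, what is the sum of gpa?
28.45

Step 1: 0 records have gpa < 2
Step 2: These records originally summed to 0
Step 3: After setting to minimum: 0 × 2 = 0
Step 4: Unaffected records sum: 28.45
Step 5: Final sum = 0 + 28.45 = 28.45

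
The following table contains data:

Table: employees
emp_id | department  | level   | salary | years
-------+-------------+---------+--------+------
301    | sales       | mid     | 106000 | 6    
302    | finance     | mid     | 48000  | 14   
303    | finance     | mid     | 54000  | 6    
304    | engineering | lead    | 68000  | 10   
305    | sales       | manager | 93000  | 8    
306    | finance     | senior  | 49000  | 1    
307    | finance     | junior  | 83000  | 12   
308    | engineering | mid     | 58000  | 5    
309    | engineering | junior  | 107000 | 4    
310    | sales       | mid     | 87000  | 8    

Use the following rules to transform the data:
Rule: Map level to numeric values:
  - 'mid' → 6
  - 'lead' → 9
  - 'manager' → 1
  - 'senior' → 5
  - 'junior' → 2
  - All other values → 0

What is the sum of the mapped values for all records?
49

Step 1: Apply mapping to each record
Step 2: Count by status:
  'mid': 5 records × 6 = 30
  'lead': 1 records × 9 = 9
  'manager': 1 records × 1 = 1
  'senior': 1 records × 5 = 5
  'junior': 2 records × 2 = 4
Step 3: Sum all mapped values = 49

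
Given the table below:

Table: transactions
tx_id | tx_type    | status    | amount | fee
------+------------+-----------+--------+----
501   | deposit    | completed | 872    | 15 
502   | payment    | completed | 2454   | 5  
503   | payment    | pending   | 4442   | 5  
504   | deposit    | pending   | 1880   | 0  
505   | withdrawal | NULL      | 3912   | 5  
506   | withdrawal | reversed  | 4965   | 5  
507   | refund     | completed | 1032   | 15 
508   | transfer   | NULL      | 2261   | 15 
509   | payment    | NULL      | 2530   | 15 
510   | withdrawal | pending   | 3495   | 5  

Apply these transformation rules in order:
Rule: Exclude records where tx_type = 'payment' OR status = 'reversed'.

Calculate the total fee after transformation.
55

Step 1: Find records where tx_type = 'payment' OR status = 'reversed'
Step 2: 4 records match, summing to 30
Step 3: Original sum: 85
Step 4: Remaining sum = 85 - 30 = 55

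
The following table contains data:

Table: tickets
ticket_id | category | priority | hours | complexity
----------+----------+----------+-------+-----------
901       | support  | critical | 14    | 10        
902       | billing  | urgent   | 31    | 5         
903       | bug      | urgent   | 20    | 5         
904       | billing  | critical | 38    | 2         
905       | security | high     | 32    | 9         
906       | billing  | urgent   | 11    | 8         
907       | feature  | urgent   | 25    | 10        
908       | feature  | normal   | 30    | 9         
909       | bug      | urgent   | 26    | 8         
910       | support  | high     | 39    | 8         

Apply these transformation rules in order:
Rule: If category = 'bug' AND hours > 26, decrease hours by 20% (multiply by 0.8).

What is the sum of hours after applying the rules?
266

Step 1: Find records where category = 'bug' AND hours > 26
Step 2: 0 records match, summing to 0
Step 3: After multiplier: 0 × 0.8 = 0.0
Step 4: Unaffected records sum: 266
Step 5: Final sum = 0.0 + 266 = 266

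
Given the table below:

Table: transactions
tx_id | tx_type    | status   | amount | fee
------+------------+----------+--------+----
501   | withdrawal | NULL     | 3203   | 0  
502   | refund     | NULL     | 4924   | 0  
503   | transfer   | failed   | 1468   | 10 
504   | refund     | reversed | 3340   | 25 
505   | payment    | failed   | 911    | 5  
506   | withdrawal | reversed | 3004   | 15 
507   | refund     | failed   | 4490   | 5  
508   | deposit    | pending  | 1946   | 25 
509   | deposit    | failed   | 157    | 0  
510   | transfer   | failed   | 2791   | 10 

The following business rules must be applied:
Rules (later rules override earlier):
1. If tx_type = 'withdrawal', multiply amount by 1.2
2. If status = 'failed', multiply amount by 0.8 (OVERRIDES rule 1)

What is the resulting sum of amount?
25512.0

Step 1: Rule 2 takes priority for records with status = 'failed'
  - 5 records: 9817 × 0.8 = 7853.6
Step 2: Rule 1 applies to remaining records with tx_type = 'withdrawal'
  - 2 records: 6207 × 1.2 = 7448.4
Step 3: Other records unchanged: 10210
Step 4: Final sum = 7853.6 + 7448.4 + 10210 = 25512.0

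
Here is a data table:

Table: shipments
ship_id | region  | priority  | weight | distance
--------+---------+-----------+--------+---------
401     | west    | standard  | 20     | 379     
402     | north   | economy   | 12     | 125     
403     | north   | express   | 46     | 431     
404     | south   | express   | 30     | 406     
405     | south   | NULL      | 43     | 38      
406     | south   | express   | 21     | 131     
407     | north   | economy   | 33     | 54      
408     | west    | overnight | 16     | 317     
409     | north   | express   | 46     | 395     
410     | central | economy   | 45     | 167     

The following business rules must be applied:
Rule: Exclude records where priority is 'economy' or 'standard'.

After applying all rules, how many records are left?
6

Step 1: Count records to exclude
  - 3 (economy) + 1 (standard) = 4 records
Step 2: Total records: 10
Step 3: Remaining = 10 - 4 = 6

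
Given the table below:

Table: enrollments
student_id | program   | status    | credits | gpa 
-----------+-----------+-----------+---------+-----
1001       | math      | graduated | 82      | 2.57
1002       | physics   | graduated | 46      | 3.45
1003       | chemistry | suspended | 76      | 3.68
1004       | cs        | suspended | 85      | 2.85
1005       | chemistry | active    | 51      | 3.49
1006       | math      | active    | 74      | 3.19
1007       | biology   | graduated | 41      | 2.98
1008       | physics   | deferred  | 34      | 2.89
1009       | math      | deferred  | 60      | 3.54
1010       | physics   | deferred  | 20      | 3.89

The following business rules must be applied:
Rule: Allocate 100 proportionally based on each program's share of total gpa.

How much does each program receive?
biology: 9.16, chemistry: 22.04, cs: 8.76, math: 28.59, physics: 31.45

Step 1: Calculate total gpa = 32.53
Step 2: Calculate each program's proportion:
  biology: 2.98/32.53 = 9.16% → 9.16
  chemistry: 7.17/32.53 = 22.04% → 22.04
  cs: 2.85/32.53 = 8.76% → 8.76
  math: 9.3/32.53 = 28.59% → 28.59
  physics: 10.23/32.53 = 31.45% → 31.45
Step 3: Verify: sum of allocations ≈ 100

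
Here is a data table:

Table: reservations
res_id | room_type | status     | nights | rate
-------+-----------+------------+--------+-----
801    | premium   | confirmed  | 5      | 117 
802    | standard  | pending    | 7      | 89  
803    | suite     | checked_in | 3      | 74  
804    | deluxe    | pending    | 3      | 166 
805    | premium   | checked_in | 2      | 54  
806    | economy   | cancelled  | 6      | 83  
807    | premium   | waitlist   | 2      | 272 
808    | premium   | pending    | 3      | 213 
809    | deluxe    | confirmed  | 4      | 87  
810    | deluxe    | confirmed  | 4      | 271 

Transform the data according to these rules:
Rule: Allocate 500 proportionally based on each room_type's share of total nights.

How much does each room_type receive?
deluxe: 141.03, economy: 76.92, premium: 153.85, standard: 89.74, suite: 38.46

Step 1: Calculate total nights = 39
Step 2: Calculate each room_type's proportion:
  deluxe: 11/39 = 28.21% → 141.03
  economy: 6/39 = 15.38% → 76.92
  premium: 12/39 = 30.77% → 153.85
  standard: 7/39 = 17.95% → 89.74
  suite: 3/39 = 7.69% → 38.46
Step 3: Verify: sum of allocations ≈ 500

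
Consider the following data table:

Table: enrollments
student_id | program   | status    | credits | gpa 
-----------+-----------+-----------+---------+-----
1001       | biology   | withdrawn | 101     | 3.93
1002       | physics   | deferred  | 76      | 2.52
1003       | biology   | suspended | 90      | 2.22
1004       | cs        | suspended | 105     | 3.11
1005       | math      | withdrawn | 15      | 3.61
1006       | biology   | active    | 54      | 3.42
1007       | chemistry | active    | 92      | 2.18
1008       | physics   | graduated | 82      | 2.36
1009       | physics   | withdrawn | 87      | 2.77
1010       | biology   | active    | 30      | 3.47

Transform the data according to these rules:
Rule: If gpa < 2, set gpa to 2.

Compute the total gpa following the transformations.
29.59

Step 1: 0 records have gpa < 2
Step 2: These records originally summed to 0
Step 3: After setting to minimum: 0 × 2 = 0
Step 4: Unaffected records sum: 29.59
Step 5: Final sum = 0 + 29.59 = 29.59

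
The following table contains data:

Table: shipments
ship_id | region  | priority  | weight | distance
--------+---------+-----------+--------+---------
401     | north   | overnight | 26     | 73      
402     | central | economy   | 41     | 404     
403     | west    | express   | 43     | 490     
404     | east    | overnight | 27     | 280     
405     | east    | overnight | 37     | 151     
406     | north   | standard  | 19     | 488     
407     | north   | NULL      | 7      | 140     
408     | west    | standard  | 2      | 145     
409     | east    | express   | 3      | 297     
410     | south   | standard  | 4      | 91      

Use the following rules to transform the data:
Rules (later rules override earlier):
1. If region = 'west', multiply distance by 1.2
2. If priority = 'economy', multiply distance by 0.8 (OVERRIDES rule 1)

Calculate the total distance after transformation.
2605.2

Step 1: Rule 2 takes priority for records with priority = 'economy'
  - 1 records: 404 × 0.8 = 323.2
Step 2: Rule 1 applies to remaining records with region = 'west'
  - 2 records: 635 × 1.2 = 762.0
Step 3: Other records unchanged: 1520
Step 4: Final sum = 323.2 + 762.0 + 1520 = 2605.2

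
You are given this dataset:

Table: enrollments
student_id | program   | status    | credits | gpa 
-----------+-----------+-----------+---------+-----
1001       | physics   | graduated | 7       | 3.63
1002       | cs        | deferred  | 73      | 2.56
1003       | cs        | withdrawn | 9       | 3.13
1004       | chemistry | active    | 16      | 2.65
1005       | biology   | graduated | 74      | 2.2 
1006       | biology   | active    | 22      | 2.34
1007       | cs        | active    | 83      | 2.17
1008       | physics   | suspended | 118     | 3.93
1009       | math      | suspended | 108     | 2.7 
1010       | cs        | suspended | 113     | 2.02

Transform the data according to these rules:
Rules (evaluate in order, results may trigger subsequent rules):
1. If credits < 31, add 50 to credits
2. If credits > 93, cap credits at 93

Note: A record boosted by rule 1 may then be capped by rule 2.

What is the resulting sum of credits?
763

Step 1: Apply rule 1 to records with credits < 31
  - 4 records get bonus of 50
  - Of these, 0 records then exceed 93 and get capped
Step 2: Apply rule 2 to records with credits > 93
  - 3 records (original) are capped
Step 3: Calculate final sum = 763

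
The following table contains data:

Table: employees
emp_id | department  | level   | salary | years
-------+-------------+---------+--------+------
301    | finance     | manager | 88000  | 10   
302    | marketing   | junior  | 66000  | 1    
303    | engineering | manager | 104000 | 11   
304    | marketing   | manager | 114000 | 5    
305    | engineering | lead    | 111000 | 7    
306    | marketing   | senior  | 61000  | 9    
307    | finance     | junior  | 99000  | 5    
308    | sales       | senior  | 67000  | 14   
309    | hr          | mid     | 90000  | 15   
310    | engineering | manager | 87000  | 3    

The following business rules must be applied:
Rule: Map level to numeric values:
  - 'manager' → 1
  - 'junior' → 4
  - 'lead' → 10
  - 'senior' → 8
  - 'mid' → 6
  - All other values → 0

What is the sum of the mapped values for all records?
44

Step 1: Apply mapping to each record
Step 2: Count by status:
  'manager': 4 records × 1 = 4
  'junior': 2 records × 4 = 8
  'lead': 1 records × 10 = 10
  'senior': 2 records × 8 = 16
  'mid': 1 records × 6 = 6
Step 3: Sum all mapped values = 44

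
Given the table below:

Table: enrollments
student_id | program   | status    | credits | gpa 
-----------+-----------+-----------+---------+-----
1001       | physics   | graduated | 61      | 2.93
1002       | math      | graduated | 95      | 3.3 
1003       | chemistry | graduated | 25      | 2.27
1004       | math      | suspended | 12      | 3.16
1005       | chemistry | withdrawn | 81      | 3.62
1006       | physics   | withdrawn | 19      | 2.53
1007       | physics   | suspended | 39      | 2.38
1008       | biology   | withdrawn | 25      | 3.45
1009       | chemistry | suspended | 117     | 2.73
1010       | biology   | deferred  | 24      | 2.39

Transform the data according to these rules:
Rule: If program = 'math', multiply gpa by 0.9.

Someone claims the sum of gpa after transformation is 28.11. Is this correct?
Yes, the result is correct.

Step 1: Calculate the correct sum after transformation
Step 2: Apply multiplier 0.9 to records where program = 'math'
Step 3: Correct result = 28.11
Step 4: Claimed result = 28.11
Step 5: 28.11 = 28.11 ✓
Conclusion: The claimed result is correct.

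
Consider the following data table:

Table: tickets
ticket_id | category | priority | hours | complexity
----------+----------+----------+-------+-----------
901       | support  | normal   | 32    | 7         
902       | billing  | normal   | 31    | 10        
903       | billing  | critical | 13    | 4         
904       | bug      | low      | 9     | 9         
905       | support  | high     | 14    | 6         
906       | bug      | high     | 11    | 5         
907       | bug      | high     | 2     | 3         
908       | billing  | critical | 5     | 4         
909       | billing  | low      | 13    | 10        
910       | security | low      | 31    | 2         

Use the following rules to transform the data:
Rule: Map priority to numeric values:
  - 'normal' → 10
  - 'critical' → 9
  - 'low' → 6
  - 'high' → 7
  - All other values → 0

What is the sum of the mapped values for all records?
77

Step 1: Apply mapping to each record
Step 2: Count by status:
  'normal': 2 records × 10 = 20
  'critical': 2 records × 9 = 18
  'low': 3 records × 6 = 18
  'high': 3 records × 7 = 21
Step 3: Sum all mapped values = 77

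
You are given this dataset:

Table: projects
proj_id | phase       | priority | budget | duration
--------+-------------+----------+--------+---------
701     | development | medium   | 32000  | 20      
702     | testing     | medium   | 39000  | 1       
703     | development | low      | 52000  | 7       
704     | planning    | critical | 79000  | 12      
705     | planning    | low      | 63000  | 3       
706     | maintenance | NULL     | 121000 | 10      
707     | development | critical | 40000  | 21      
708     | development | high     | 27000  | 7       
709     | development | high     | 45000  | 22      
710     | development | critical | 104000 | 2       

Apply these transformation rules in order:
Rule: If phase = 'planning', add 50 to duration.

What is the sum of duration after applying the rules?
205

Step 1: Count records where phase = 'planning': 2
Step 2: Total bonus added: 2 × 50 = 100
Step 3: Original sum of duration: 105
Step 4: Final sum = 105 + 100 = 205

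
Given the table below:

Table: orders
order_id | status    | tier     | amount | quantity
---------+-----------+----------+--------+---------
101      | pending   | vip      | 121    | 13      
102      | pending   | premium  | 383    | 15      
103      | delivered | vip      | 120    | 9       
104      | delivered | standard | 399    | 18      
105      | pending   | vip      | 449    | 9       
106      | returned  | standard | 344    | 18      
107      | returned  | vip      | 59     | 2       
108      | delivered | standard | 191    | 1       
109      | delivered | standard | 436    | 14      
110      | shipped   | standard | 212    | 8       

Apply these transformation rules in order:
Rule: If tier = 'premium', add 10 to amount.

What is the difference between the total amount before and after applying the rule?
10

Step 1: Original sum of amount = 2714
Step 2: 1 records have tier = 'premium'
Step 3: Each affected record changes by 10
Step 4: Total change = 1 × 10 = 10
Step 5: New sum = 2714 + 10 = 2724
Step 6: Difference = |2724 - 2714| = 10
        (Sum increased by 10)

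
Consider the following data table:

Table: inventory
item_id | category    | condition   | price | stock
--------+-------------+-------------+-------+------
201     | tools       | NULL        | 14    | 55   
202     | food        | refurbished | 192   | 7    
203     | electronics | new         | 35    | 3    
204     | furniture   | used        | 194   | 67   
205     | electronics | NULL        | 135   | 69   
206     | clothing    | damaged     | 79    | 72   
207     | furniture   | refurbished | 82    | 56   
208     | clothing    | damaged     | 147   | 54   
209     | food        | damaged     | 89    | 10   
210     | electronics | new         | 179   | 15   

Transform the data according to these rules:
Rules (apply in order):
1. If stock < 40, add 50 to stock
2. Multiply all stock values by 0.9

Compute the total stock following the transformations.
547.2

Step 1: Apply Rule 1 - Add 50 to records with stock < 40
  - 4 records affected: 35 + (4 × 50) = 235
  - Unaffected records: 373
  - Sum after Rule 1: 608
Step 2: Apply Rule 2 - Multiply all by 0.9
  - 608 × 0.9 = 547.2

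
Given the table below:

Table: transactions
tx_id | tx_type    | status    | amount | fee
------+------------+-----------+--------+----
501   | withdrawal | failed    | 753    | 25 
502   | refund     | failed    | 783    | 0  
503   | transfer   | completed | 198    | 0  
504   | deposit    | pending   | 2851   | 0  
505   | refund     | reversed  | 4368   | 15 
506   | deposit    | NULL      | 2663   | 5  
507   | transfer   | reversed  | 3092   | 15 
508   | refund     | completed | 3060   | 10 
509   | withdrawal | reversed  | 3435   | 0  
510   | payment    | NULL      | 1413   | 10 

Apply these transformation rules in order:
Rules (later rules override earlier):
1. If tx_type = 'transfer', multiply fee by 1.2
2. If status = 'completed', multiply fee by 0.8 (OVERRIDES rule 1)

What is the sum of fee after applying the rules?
81.0

Step 1: Rule 2 takes priority for records with status = 'completed'
  - 2 records: 10 × 0.8 = 8.0
Step 2: Rule 1 applies to remaining records with tx_type = 'transfer'
  - 1 records: 15 × 1.2 = 18.0
Step 3: Other records unchanged: 55
Step 4: Final sum = 8.0 + 18.0 + 55 = 81.0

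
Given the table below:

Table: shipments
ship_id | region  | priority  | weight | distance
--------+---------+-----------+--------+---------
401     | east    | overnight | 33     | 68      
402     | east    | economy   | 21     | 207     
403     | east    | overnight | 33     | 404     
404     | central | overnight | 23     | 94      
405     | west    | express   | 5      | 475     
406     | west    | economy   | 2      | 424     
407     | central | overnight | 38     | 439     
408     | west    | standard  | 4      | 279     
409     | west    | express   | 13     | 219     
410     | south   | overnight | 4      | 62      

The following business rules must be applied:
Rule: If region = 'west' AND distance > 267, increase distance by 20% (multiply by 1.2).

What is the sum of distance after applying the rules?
2906.6

Step 1: Find records where region = 'west' AND distance > 267
Step 2: 3 records match, summing to 1178
Step 3: After multiplier: 1178 × 1.2 = 1413.6
Step 4: Unaffected records sum: 1493
Step 5: Final sum = 1413.6 + 1493 = 2906.6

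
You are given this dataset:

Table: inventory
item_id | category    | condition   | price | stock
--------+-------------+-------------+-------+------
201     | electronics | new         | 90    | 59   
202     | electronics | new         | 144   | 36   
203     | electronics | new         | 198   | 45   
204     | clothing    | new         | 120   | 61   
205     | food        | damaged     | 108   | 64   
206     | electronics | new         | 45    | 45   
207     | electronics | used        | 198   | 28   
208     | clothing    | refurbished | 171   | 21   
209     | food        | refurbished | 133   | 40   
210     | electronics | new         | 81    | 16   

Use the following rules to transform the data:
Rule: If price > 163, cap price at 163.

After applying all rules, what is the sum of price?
1210

Step 1: 3 records have price > 163
Step 2: These records originally summed to 567
Step 3: After capping: 3 × 163 = 489
Step 4: Unaffected records sum: 721
Step 5: Final sum = 489 + 721 = 1210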